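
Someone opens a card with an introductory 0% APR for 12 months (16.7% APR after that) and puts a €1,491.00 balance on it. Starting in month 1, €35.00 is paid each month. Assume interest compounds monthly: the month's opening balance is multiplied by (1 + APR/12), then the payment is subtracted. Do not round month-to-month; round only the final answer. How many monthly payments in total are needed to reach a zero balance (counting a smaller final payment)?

Promo months 1–12 at r₀ = 0%/12 = 0; months 13+ at r₁ = 16.7%/12 = 0.0139167.
After month 12 (no interest yet): B = €1,491.00 − 12·€35.00 = €1,071.00.
Then at r₁ with €35.00/mo: n₂ = −ln(1 − r₁·B/P)/ln(1+r₁) ≈ 40.15 → 41 more payments.

53 months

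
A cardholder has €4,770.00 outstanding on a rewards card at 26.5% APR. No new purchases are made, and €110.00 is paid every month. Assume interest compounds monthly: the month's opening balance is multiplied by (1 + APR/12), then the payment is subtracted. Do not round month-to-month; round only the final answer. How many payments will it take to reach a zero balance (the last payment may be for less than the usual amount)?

145 months

Monthly rate r = 26.5%/12 = 2.20833% = 0.0220833.
Recurrence: B ← B·(1+r) − €110.00.
Month 1: interest €105.34; balance after payment €4,765.34.
Month 2: interest €105.23; balance after payment €4,760.57.
Closed form: n = −ln(1 − rB₀/P)/ln(1+r) = −ln(0.042386)/ln(1.02208) ≈ 144.711, so the balance reaches zero during payment 145.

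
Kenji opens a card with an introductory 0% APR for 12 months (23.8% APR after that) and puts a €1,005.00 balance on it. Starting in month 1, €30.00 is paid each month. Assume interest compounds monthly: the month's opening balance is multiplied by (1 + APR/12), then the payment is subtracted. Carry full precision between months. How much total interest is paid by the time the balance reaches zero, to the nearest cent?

Promo months 1–12 at r₀ = 0%/12 = 0; months 13+ at r₁ = 23.8%/12 = 0.0198333.
After month 12 (no interest yet): B = €1,005.00 − 12·€30.00 = €645.00.
Then at r₁ with €30.00/mo: n₂ = −ln(1 − r₁·B/P)/ln(1+r₁) ≈ 28.30 → 29 more payments.
Total paid = 40·€30.00 + €9.16 = €1,209.16; interest = €1,209.16 − €1,005.00 = €204.16.

€204.16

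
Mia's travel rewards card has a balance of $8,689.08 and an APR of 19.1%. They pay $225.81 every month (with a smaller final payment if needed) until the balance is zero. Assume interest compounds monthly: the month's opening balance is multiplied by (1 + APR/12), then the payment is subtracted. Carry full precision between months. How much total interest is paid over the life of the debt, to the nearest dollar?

Monthly rate r = 19.1%/12 = 1.59167% = 0.0159167.
Payoff takes n = ⌈−ln(1 − rB₀/P)/ln(1+r)⌉ = ⌈60.030⌉ = 61 payments; the last is $6.84.
Total paid = 60·$225.81 + $6.84 = $13,555.44.
Total interest = total paid − principal = $13,555.44 − $8,689.08 = $4,866.36.

$4,866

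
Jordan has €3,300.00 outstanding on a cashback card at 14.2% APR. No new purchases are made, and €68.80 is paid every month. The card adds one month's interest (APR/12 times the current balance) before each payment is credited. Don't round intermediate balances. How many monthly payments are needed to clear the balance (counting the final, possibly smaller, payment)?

Monthly rate r = 14.2%/12 = 1.18333% = 0.0118333.
Recurrence: B ← B·(1+r) − €68.80.
Month 1: interest €39.05; balance after payment €3,270.25.
Month 2: interest €38.70; balance after payment €3,240.15.
Closed form: n = −ln(1 − rB₀/P)/ln(1+r) = −ln(0.43241)/ln(1.01183) ≈ 71.267, so the balance reaches zero during payment 72.

72 months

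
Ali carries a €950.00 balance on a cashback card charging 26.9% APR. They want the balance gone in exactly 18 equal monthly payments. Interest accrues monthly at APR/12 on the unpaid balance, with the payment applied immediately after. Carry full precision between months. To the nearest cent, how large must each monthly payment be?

Monthly rate r = 26.9%/12 = 2.24167% = 0.0224167.
Level-payment amortization: P = B₀·r / (1 − (1+r)^(−n)) = 950.00·0.0224167 / (1 − 1.02242^(−18)).
Denominator 1 − (1+r)^(−18) = 0.32903876.
P = 21.2958 / 0.32903876 ≈ 64.72.

€64.72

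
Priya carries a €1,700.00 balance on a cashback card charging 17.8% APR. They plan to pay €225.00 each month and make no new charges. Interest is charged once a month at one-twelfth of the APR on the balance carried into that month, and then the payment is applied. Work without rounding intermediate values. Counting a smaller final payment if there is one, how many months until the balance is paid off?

9 payments

Monthly rate r = 17.8%/12 = 1.48333% = 0.0148333.
Recurrence: B ← B·(1+r) − €225.00.
Month 1: interest €25.22; balance after payment €1,500.22.
Month 2: interest €22.25; balance after payment €1,297.47.
Closed form: n = −ln(1 − rB₀/P)/ln(1+r) = −ln(0.88793)/ln(1.01483) ≈ 8.073, so the balance reaches zero during payment 9.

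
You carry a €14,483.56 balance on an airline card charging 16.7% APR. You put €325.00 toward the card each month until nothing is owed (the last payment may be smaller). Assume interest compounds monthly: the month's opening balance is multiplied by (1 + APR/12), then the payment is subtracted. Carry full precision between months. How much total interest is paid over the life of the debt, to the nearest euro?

€8,282

Monthly rate r = 16.7%/12 = 1.39167% = 0.0139167.
Payoff takes n = ⌈−ln(1 − rB₀/P)/ln(1+r)⌉ = ⌈70.047⌉ = 71 payments; the last is €15.22.
Total paid = 70·€325.00 + €15.22 = €22,765.22.
Total interest = total paid − principal = €22,765.22 − €14,483.56 = €8,281.66.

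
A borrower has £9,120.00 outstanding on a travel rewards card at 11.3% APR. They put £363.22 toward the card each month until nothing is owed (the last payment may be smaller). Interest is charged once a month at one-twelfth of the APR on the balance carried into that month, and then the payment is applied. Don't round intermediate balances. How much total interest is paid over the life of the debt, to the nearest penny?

Monthly rate r = 11.3%/12 = 0.941667% = 0.00941667.
Payoff takes n = ⌈−ln(1 − rB₀/P)/ln(1+r)⌉ = ⌈28.782⌉ = 29 payments; the last is £284.41.
Total paid = 28·£363.22 + £284.41 = £10,454.57.
Total interest = total paid − principal = £10,454.57 − £9,120.00 = £1,334.57.

£1,334.57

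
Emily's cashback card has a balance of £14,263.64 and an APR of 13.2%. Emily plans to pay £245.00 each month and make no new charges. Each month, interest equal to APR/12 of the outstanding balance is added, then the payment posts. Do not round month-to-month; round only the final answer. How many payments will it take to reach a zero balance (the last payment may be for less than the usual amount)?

Monthly rate r = 13.2%/12 = 1.1% = 0.011.
Recurrence: B ← B·(1+r) − £245.00.
Month 1: interest £156.90; balance after payment £14,175.54.
Month 2: interest £155.93; balance after payment £14,086.47.
Closed form: n = −ln(1 − rB₀/P)/ln(1+r) = −ln(0.35959)/ln(1.011) ≈ 93.491, so the balance reaches zero during payment 94.

94 months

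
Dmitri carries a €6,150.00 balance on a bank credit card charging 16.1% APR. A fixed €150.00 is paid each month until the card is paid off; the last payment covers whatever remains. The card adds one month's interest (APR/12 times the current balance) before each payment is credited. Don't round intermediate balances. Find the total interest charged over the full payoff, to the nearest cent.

€2,839.32

Monthly rate r = 16.1%/12 = 1.34167% = 0.0134167.
Payoff takes n = ⌈−ln(1 − rB₀/P)/ln(1+r)⌉ = ⌈59.928⌉ = 60 payments; the last is €139.32.
Total paid = 59·€150.00 + €139.32 = €8,989.32.
Total interest = total paid − principal = €8,989.32 − €6,150.00 = €2,839.32.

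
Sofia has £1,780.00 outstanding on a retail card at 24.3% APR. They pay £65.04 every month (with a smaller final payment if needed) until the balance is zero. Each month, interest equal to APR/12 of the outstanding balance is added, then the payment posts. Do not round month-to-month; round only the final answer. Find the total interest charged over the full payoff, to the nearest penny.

Monthly rate r = 24.3%/12 = 2.025% = 0.02025.
Payoff takes n = ⌈−ln(1 − rB₀/P)/ln(1+r)⌉ = ⌈40.298⌉ = 41 payments; the last is £19.51.
Total paid = 40·£65.04 + £19.51 = £2,621.11.
Total interest = total paid − principal = £2,621.11 − £1,780.00 = £841.11.

£841.11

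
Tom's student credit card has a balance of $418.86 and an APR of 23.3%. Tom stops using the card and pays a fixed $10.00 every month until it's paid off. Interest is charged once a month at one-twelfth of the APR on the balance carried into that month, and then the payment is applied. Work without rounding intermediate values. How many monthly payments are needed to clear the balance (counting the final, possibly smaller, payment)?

88 payments

Monthly rate r = 23.3%/12 = 1.94167% = 0.0194167.
Recurrence: B ← B·(1+r) − $10.00.
Month 1: interest $8.13; balance after payment $416.99.
Month 2: interest $8.10; balance after payment $415.09.
Closed form: n = −ln(1 − rB₀/P)/ln(1+r) = −ln(0.18671)/ln(1.01942) ≈ 87.266, so the balance reaches zero during payment 88.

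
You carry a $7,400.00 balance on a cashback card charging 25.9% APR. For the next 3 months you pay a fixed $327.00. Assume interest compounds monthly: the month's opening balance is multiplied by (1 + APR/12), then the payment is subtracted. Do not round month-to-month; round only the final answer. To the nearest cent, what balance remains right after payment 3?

$6,887.24

Monthly rate r = 25.9%/12 = 2.15833% = 0.0215833.
Each month: B ← B·(1+r) − $327.00.
Month 1: interest $159.72; balance after payment $7,232.72.
Month 2: interest $156.11; balance after payment $7,061.82.
Month 3: interest $152.42; balance after payment $6,887.24.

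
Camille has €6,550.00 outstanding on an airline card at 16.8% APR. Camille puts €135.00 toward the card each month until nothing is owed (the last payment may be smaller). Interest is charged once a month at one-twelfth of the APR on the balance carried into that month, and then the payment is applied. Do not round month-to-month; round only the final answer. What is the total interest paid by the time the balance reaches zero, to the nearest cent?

Monthly rate r = 16.8%/12 = 1.4% = 0.014.
Payoff takes n = ⌈−ln(1 − rB₀/P)/ln(1+r)⌉ = ⌈81.790⌉ = 82 payments; the last is €106.84.
Total paid = 81·€135.00 + €106.84 = €11,041.84.
Total interest = total paid − principal = €11,041.84 − €6,550.00 = €4,491.84.

€4,491.84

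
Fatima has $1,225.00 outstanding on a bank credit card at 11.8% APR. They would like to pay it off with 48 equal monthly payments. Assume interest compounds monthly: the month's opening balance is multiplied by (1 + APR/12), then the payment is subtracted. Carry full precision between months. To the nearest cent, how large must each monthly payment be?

Monthly rate r = 11.8%/12 = 0.983333% = 0.00983333.
Level-payment amortization: P = B₀·r / (1 − (1+r)^(−n)) = 1225.00·0.00983333 / (1 − 1.00983^(−48)).
Denominator 1 − (1+r)^(−48) = 0.374806724.
P = 12.0458 / 0.374806724 ≈ 32.14.

$32.14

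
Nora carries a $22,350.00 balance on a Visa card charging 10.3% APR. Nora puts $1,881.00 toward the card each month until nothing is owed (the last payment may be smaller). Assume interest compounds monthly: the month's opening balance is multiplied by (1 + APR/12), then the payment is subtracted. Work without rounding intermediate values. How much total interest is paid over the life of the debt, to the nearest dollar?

$1,327

Monthly rate r = 10.3%/12 = 0.858333% = 0.00858333.
Payoff takes n = ⌈−ln(1 − rB₀/P)/ln(1+r)⌉ = ⌈12.586⌉ = 13 payments; the last is $1,104.63.
Total paid = 12·$1,881.00 + $1,104.63 = $23,676.63.
Total interest = total paid − principal = $23,676.63 − $22,350.00 = $1,326.63.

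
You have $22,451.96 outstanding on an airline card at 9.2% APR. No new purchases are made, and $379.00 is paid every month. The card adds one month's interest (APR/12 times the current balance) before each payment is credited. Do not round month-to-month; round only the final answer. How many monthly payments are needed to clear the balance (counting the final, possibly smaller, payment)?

80 months

Monthly rate r = 9.2%/12 = 0.766667% = 0.00766667.
Recurrence: B ← B·(1+r) − $379.00.
Month 1: interest $172.13; balance after payment $22,245.09.
Month 2: interest $170.55; balance after payment $22,036.64.
Closed form: n = −ln(1 − rB₀/P)/ln(1+r) = −ln(0.54583)/ln(1.00767) ≈ 79.275, so the balance reaches zero during payment 80.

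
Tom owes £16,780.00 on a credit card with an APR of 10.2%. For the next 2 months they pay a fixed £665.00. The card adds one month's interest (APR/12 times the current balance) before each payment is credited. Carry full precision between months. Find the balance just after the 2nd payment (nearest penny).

£15,730.82

Monthly rate r = 10.2%/12 = 0.85% = 0.0085.
Each month: B ← B·(1+r) − £665.00.
Month 1: interest £142.63; balance after payment £16,257.63.
Month 2: interest £138.19; balance after payment £15,730.82.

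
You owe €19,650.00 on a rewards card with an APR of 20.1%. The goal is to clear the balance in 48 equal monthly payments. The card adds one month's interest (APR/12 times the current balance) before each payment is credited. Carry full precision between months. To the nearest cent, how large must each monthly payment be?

Monthly rate r = 20.1%/12 = 1.675% = 0.01675.
Level-payment amortization: P = B₀·r / (1 − (1+r)^(−n)) = 19650.00·0.01675 / (1 − 1.01675^(−48)).
Denominator 1 − (1+r)^(−48) = 0.549474572.
P = 329.138 / 0.549474572 ≈ 599.00.

€599.00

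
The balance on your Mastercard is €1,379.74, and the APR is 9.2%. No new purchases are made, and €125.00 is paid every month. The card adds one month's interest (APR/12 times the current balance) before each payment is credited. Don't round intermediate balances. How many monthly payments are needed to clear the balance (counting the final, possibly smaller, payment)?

12 months

Monthly rate r = 9.2%/12 = 0.766667% = 0.00766667.
Recurrence: B ← B·(1+r) − €125.00.
Month 1: interest €10.58; balance after payment €1,265.32.
Month 2: interest €9.70; balance after payment €1,150.02.
Closed form: n = −ln(1 − rB₀/P)/ln(1+r) = −ln(0.91538)/ln(1.00767) ≈ 11.577, so the balance reaches zero during payment 12.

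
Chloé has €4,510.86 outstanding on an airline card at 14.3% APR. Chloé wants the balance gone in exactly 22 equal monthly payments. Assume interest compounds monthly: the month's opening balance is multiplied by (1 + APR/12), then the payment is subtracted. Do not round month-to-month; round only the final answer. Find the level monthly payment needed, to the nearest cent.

€234.30

Monthly rate r = 14.3%/12 = 1.19167% = 0.0119167.
Level-payment amortization: P = B₀·r / (1 − (1+r)^(−n)) = 4510.86·0.0119167 / (1 − 1.01192^(−22)).
Denominator 1 − (1+r)^(−22) = 0.229423922.
P = 53.7544 / 0.229423922 ≈ 234.30.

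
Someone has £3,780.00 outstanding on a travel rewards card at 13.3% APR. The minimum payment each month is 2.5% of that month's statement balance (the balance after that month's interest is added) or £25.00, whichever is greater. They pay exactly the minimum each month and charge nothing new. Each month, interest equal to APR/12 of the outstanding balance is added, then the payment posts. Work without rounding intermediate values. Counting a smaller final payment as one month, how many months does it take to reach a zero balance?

Monthly rate r = 13.3%/12 = 1.10833% = 0.0110833.
While 2.5% of the post-interest balance exceeds £25.00, each month B ← (B·(1+r))·(1 − 0.025), i.e. B shrinks by the factor (1+r)·0.975 = 0.98581.
This holds for months 1–94. Entering month 95 the balance is £986.05; 2.5% of the post-interest balance is now below £25.00, so the flat £25.00 minimum applies from here.
From month 95 a fixed £25.00 at rate r clears £986.05 in 53 more payments. Total: 94 + 53 = 147 months.

147 months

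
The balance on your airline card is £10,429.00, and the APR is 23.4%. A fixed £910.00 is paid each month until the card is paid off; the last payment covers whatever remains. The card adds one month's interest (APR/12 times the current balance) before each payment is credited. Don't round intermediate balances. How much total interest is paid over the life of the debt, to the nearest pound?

Monthly rate r = 23.4%/12 = 1.95% = 0.0195.
Payoff takes n = ⌈−ln(1 − rB₀/P)/ln(1+r)⌉ = ⌈13.097⌉ = 14 payments; the last is £88.93.
Total paid = 13·£910.00 + £88.93 = £11,918.93.
Total interest = total paid − principal = £11,918.93 − £10,429.00 = £1,489.93.

£1,490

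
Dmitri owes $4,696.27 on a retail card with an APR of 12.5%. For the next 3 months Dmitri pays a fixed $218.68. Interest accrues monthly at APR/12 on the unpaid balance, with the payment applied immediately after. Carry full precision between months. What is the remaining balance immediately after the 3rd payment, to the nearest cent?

$4,181.67

Monthly rate r = 12.5%/12 = 1.04167% = 0.0104167.
Each month: B ← B·(1+r) − $218.68.
Month 1: interest $48.92; balance after payment $4,526.51.
Month 2: interest $47.15; balance after payment $4,354.98.
Month 3: interest $45.36; balance after payment $4,181.67.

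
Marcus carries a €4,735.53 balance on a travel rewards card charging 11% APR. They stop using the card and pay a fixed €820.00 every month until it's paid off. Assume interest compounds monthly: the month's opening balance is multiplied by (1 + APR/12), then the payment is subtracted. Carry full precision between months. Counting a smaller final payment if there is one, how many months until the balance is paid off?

6 months

Monthly rate r = 11%/12 = 0.916667% = 0.00916667.
Recurrence: B ← B·(1+r) − €820.00.
Month 1: interest €43.41; balance after payment €3,958.94.
Month 2: interest €36.29; balance after payment €3,175.23.
Month 3: interest €29.11; balance after payment €2,384.34.
Month 4: interest €21.86; balance after payment €1,586.19.
Month 5: interest €14.54; balance after payment €780.73.
Month 6: interest €7.16; balance after payment €0.00.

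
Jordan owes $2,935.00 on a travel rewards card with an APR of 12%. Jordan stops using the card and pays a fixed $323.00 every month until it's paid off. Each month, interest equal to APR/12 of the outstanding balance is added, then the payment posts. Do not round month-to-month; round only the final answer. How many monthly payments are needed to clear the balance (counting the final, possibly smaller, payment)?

10 payments

Monthly rate r = 12%/12 = 1% = 0.01.
Recurrence: B ← B·(1+r) − $323.00.
Month 1: interest $29.35; balance after payment $2,641.35.
Month 2: interest $26.41; balance after payment $2,344.76.
Closed form: n = −ln(1 − rB₀/P)/ln(1+r) = −ln(0.90913)/ln(1.01) ≈ 9.574, so the balance reaches zero during payment 10.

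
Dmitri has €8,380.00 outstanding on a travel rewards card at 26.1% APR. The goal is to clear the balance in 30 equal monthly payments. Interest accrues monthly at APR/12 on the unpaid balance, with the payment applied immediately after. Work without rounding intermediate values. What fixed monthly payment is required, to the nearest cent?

Monthly rate r = 26.1%/12 = 2.175% = 0.02175.
Level-payment amortization: P = B₀·r / (1 − (1+r)^(−n)) = 8380.00·0.02175 / (1 − 1.02175^(−30)).
Denominator 1 − (1+r)^(−30) = 0.475602505.
P = 182.265 / 0.475602505 ≈ 383.23.

€383.23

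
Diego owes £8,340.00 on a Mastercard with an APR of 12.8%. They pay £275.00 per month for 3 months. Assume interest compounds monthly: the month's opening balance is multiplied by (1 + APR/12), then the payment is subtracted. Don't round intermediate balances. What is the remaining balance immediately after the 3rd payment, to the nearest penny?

£7,775.91

Monthly rate r = 12.8%/12 = 1.06667% = 0.0106667.
Each month: B ← B·(1+r) − £275.00.
Month 1: interest £88.96; balance after payment £8,153.96.
Month 2: interest £86.98; balance after payment £7,965.94.
Month 3: interest £84.97; balance after payment £7,775.91.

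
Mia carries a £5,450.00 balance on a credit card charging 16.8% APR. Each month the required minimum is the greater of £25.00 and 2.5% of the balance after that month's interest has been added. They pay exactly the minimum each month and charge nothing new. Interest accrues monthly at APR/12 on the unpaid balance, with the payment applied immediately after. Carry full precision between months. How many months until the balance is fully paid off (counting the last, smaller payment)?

208 months

Monthly rate r = 16.8%/12 = 1.4% = 0.014.
While 2.5% of the post-interest balance exceeds £25.00, each month B ← (B·(1+r))·(1 − 0.025), i.e. B shrinks by the factor (1+r)·0.975 = 0.98865.
This holds for months 1–150. Entering month 151 the balance is £983.52; 2.5% of the post-interest balance is now below £25.00, so the flat £25.00 minimum applies from here.
From month 151 a fixed £25.00 at rate r clears £983.52 in 58 more payments. Total: 150 + 58 = 208 months.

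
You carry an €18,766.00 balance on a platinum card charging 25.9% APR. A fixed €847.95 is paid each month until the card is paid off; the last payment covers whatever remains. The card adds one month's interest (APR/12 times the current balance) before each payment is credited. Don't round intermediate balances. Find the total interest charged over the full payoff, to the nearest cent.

€7,025.24

Monthly rate r = 25.9%/12 = 2.15833% = 0.0215833.
Payoff takes n = ⌈−ln(1 − rB₀/P)/ln(1+r)⌉ = ⌈30.413⌉ = 31 payments; the last is €352.74.
Total paid = 30·€847.95 + €352.74 = €25,791.24.
Total interest = total paid − principal = €25,791.24 − €18,766.00 = €7,025.24.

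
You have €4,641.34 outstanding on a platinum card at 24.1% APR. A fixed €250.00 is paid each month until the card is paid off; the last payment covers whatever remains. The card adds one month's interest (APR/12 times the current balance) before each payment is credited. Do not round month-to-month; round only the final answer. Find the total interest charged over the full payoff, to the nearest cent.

€1,225.41

Monthly rate r = 24.1%/12 = 2.00833% = 0.0200833.
Payoff takes n = ⌈−ln(1 − rB₀/P)/ln(1+r)⌉ = ⌈23.465⌉ = 24 payments; the last is €116.75.
Total paid = 23·€250.00 + €116.75 = €5,866.75.
Total interest = total paid − principal = €5,866.75 − €4,641.34 = €1,225.41.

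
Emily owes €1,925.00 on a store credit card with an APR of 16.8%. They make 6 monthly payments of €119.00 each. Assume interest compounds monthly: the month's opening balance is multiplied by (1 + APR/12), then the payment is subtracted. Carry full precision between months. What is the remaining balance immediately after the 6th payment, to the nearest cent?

Monthly rate r = 16.8%/12 = 1.4% = 0.014.
Each month: B ← B·(1+r) − €119.00.
Month 1: interest €26.95; balance after payment €1,832.95.
Month 2: interest €25.66; balance after payment €1,739.61.
Month 3: interest €24.35; balance after payment €1,644.97.
Month 4: interest €23.03; balance after payment €1,549.00.
Month 5: interest €21.69; balance after payment €1,451.68.
Month 6: interest €20.32; balance after payment €1,353.00.

€1,353.00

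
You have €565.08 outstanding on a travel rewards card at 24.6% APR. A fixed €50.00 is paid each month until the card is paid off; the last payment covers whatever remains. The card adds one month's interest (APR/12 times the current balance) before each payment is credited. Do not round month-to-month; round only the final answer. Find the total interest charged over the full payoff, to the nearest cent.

€84.30

Monthly rate r = 24.6%/12 = 2.05% = 0.0205.
Payoff takes n = ⌈−ln(1 − rB₀/P)/ln(1+r)⌉ = ⌈12.988⌉ = 13 payments; the last is €49.38.
Total paid = 12·€50.00 + €49.38 = €649.38.
Total interest = total paid − principal = €649.38 − €565.08 = €84.30.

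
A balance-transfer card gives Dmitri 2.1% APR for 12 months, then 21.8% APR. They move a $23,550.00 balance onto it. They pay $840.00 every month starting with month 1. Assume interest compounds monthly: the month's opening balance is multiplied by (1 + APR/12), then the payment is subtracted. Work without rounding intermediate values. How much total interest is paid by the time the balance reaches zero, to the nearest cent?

$3,172.91

Promo months 1–12 at r₀ = 2.1%/12 = 0.00175; months 13+ at r₁ = 21.8%/12 = 0.0181667.
After month 12: iterate B ← B·(1+r₀) − $840.00 for 12 months → $13,871.75.
Then at r₁ with $840.00/mo: n₂ = −ln(1 − r₁·B/P)/ln(1+r₁) ≈ 19.81 → 20 more payments.
Total paid = 31·$840.00 + $682.91 = $26,722.91; interest = $26,722.91 − $23,550.00 = $3,172.91.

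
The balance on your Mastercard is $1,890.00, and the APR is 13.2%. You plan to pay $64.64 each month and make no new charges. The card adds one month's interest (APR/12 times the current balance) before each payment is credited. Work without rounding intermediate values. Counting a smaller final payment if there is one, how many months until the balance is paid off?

36 months

Monthly rate r = 13.2%/12 = 1.1% = 0.011.
Recurrence: B ← B·(1+r) − $64.64.
Month 1: interest $20.79; balance after payment $1,846.15.
Month 2: interest $20.31; balance after payment $1,801.82.
Closed form: n = −ln(1 − rB₀/P)/ln(1+r) = −ln(0.67837)/ln(1.011) ≈ 35.472, so the balance reaches zero during payment 36.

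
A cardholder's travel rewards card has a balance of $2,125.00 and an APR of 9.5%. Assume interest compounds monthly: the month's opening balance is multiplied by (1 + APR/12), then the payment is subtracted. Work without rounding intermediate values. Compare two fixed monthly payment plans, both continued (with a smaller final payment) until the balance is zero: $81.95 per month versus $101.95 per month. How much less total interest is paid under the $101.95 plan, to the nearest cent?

$56.32

Monthly rate r = 9.5%/12 = 0.791667% = 0.00791667.
At $81.95/mo: n = ⌈−ln(1 − rB₀/P)/ln(1+r)⌉ = 30 payments (last $11.36); total interest = total paid − $2,125.00 = $262.91.
At $101.95/mo: 23 payments (last $88.69); total interest $206.59.
Interest saved = $262.91 − $206.59 = $56.32.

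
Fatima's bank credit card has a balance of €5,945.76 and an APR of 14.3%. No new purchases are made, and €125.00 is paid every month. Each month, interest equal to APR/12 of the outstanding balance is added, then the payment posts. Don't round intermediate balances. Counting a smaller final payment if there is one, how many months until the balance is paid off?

71 payments

Monthly rate r = 14.3%/12 = 1.19167% = 0.0119167.
Recurrence: B ← B·(1+r) − €125.00.
Month 1: interest €70.85; balance after payment €5,891.61.
Month 2: interest €70.21; balance after payment €5,836.82.
Closed form: n = −ln(1 − rB₀/P)/ln(1+r) = −ln(0.43317)/ln(1.01192) ≈ 70.624, so the balance reaches zero during payment 71.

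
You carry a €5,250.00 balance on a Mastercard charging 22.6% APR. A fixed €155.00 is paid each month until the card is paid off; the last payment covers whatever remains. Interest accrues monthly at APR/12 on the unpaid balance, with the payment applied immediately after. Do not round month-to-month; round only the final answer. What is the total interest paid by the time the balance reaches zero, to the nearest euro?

€3,189

Monthly rate r = 22.6%/12 = 1.88333% = 0.0188333.
Payoff takes n = ⌈−ln(1 − rB₀/P)/ln(1+r)⌉ = ⌈54.445⌉ = 55 payments; the last is €69.32.
Total paid = 54·€155.00 + €69.32 = €8,439.32.
Total interest = total paid − principal = €8,439.32 − €5,250.00 = €3,189.32.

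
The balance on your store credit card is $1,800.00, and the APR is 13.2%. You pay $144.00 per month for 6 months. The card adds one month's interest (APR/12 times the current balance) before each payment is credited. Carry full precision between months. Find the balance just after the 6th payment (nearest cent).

Monthly rate r = 13.2%/12 = 1.1% = 0.011.
Each month: B ← B·(1+r) − $144.00.
Month 1: interest $19.80; balance after payment $1,675.80.
Month 2: interest $18.43; balance after payment $1,550.23.
Month 3: interest $17.05; balance after payment $1,423.29.
Month 4: interest $15.66; balance after payment $1,294.94.
Month 5: interest $14.24; balance after payment $1,165.19.
Month 6: interest $12.82; balance after payment $1,034.00.

$1,034.00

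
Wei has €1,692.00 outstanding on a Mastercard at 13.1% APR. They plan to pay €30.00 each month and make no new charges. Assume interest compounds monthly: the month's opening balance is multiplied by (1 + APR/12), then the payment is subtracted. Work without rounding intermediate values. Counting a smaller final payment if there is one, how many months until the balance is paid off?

Monthly rate r = 13.1%/12 = 1.09167% = 0.0109167.
Recurrence: B ← B·(1+r) − €30.00.
Month 1: interest €18.47; balance after payment €1,680.47.
Month 2: interest €18.35; balance after payment €1,668.82.
Closed form: n = −ln(1 − rB₀/P)/ln(1+r) = −ln(0.3843)/ln(1.01092) ≈ 88.080, so the balance reaches zero during payment 89.

89 months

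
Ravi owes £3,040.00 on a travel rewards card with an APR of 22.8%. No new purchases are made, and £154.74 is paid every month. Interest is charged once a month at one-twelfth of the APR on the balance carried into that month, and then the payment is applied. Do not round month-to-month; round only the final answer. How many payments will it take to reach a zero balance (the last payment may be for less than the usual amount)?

Monthly rate r = 22.8%/12 = 1.9% = 0.019.
Recurrence: B ← B·(1+r) − £154.74.
Month 1: interest £57.76; balance after payment £2,943.02.
Month 2: interest £55.92; balance after payment £2,844.20.
Closed form: n = −ln(1 − rB₀/P)/ln(1+r) = −ln(0.62673)/ln(1.019) ≈ 24.825, so the balance reaches zero during payment 25.

25 months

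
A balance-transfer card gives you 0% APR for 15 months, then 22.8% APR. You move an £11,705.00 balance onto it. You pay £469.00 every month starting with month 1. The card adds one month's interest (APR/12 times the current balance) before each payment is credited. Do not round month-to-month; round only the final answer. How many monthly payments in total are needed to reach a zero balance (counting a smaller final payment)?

27 months

Promo months 1–15 at r₀ = 0%/12 = 0; months 16+ at r₁ = 22.8%/12 = 0.019.
After month 15 (no interest yet): B = £11,705.00 − 15·£469.00 = £4,670.00.
Then at r₁ with £469.00/mo: n₂ = −ln(1 − r₁·B/P)/ln(1+r₁) ≈ 11.14 → 12 more payments.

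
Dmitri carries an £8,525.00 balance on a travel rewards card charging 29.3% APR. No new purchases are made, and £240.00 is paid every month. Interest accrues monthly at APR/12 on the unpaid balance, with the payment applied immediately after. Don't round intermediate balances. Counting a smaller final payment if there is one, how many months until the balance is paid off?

Monthly rate r = 29.3%/12 = 2.44167% = 0.0244167.
Recurrence: B ← B·(1+r) − £240.00.
Month 1: interest £208.15; balance after payment £8,493.15.
Month 2: interest £207.37; balance after payment £8,460.53.
Closed form: n = −ln(1 − rB₀/P)/ln(1+r) = −ln(0.1327)/ln(1.02442) ≈ 83.723, so the balance reaches zero during payment 84.

84 payments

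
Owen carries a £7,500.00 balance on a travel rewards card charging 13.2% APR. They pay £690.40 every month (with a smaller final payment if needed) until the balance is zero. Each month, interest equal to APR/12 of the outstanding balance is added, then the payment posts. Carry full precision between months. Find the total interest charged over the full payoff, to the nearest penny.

£532.07

Monthly rate r = 13.2%/12 = 1.1% = 0.011.
Payoff takes n = ⌈−ln(1 − rB₀/P)/ln(1+r)⌉ = ⌈11.633⌉ = 12 payments; the last is £437.67.
Total paid = 11·£690.40 + £437.67 = £8,032.07.
Total interest = total paid − principal = £8,032.07 − £7,500.00 = £532.07.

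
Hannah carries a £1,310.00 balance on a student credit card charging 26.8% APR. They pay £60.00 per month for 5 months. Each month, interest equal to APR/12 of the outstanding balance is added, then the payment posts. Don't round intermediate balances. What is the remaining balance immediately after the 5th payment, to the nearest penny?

£1,149.26

Monthly rate r = 26.8%/12 = 2.23333% = 0.0223333.
Each month: B ← B·(1+r) − £60.00.
Month 1: interest £29.26; balance after payment £1,279.26.
Month 2: interest £28.57; balance after payment £1,247.83.
Month 3: interest £27.87; balance after payment £1,215.69.
Month 4: interest £27.15; balance after payment £1,182.85.
Month 5: interest £26.42; balance after payment £1,149.26.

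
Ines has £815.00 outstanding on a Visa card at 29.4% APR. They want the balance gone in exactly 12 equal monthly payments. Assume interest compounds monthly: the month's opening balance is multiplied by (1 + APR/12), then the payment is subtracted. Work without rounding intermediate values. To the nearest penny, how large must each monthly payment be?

Monthly rate r = 29.4%/12 = 2.45% = 0.0245.
Level-payment amortization: P = B₀·r / (1 − (1+r)^(−n)) = 815.00·0.0245 / (1 − 1.0245^(−12)).
Denominator 1 − (1+r)^(−12) = 0.252077761.
P = 19.9675 / 0.252077761 ≈ 79.21.

£79.21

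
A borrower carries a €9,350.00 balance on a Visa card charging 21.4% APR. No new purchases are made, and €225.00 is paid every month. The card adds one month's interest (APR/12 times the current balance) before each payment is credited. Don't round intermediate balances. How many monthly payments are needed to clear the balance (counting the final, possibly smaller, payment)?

77 payments

Monthly rate r = 21.4%/12 = 1.78333% = 0.0178333.
Recurrence: B ← B·(1+r) − €225.00.
Month 1: interest €166.74; balance after payment €9,291.74.
Month 2: interest €165.70; balance after payment €9,232.44.
Closed form: n = −ln(1 − rB₀/P)/ln(1+r) = −ln(0.25893)/ln(1.01783) ≈ 76.443, so the balance reaches zero during payment 77.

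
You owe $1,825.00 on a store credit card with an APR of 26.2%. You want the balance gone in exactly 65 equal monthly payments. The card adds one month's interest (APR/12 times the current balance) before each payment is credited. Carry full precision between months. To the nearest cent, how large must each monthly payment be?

$52.82

Monthly rate r = 26.2%/12 = 2.18333% = 0.0218333.
Level-payment amortization: P = B₀·r / (1 − (1+r)^(−n)) = 1825.00·0.0218333 / (1 − 1.02183^(−65)).
Denominator 1 − (1+r)^(−65) = 0.754361902.
P = 39.8458 / 0.754361902 ≈ 52.82.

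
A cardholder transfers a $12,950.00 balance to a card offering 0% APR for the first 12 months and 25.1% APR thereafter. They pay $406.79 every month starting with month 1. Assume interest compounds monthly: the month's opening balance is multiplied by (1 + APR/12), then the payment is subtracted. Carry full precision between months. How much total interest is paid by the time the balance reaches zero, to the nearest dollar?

Promo months 1–12 at r₀ = 0%/12 = 0; months 13+ at r₁ = 25.1%/12 = 0.0209167.
After month 12 (no interest yet): B = $12,950.00 − 12·$406.79 = $8,068.52.
Then at r₁ with $406.79/mo: n₂ = −ln(1 − r₁·B/P)/ln(1+r₁) ≈ 25.89 → 26 more payments.
Total paid = 37·$406.79 + $362.09 = $15,413.32; interest = $15,413.32 − $12,950.00 = $2,463.32.

$2,463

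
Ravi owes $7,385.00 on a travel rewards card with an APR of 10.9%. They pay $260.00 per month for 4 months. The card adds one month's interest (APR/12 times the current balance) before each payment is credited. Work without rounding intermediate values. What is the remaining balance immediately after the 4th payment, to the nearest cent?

$6,602.74

Monthly rate r = 10.9%/12 = 0.908333% = 0.00908333.
Each month: B ← B·(1+r) − $260.00.
Month 1: interest $67.08; balance after payment $7,192.08.
Month 2: interest $65.33; balance after payment $6,997.41.
Month 3: interest $63.56; balance after payment $6,800.97.
Month 4: interest $61.78; balance after payment $6,602.74.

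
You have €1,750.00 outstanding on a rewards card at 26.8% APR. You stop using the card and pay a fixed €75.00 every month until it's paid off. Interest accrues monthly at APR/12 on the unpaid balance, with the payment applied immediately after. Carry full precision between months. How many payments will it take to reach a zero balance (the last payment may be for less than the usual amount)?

34 months

Monthly rate r = 26.8%/12 = 2.23333% = 0.0223333.
Recurrence: B ← B·(1+r) − €75.00.
Month 1: interest €39.08; balance after payment €1,714.08.
Month 2: interest €38.28; balance after payment €1,677.36.
Closed form: n = −ln(1 − rB₀/P)/ln(1+r) = −ln(0.47889)/ln(1.02233) ≈ 33.335, so the balance reaches zero during payment 34.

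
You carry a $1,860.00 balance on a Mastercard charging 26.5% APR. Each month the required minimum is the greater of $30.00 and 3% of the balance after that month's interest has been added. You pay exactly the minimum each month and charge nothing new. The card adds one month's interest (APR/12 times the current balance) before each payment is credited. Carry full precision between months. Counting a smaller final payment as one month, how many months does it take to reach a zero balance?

133 months

Monthly rate r = 26.5%/12 = 2.20833% = 0.0220833.
While 3% of the post-interest balance exceeds $30.00, each month B ← (B·(1+r))·(1 − 0.03), i.e. B shrinks by the factor (1+r)·0.97 = 0.99142.
This holds for months 1–75. Entering month 76 the balance is $974.69; 3% of the post-interest balance is now below $30.00, so the flat $30.00 minimum applies from here.
From month 76 a fixed $30.00 at rate r clears $974.69 in 58 more payments. Total: 75 + 58 = 133 months.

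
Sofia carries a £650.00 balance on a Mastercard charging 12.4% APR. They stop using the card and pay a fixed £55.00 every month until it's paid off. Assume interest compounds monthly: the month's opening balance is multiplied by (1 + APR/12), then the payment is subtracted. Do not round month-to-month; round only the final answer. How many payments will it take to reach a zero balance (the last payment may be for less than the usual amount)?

13 months

Monthly rate r = 12.4%/12 = 1.03333% = 0.0103333.
Recurrence: B ← B·(1+r) − £55.00.
Month 1: interest £6.72; balance after payment £601.72.
Month 2: interest £6.22; balance after payment £552.93.
Closed form: n = −ln(1 − rB₀/P)/ln(1+r) = −ln(0.87788)/ln(1.01033) ≈ 12.670, so the balance reaches zero during payment 13.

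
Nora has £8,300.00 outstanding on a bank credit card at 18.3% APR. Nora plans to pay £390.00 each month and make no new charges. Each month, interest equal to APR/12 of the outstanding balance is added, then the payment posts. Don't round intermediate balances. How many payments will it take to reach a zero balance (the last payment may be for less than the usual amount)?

26 months

Monthly rate r = 18.3%/12 = 1.525% = 0.01525.
Recurrence: B ← B·(1+r) − £390.00.
Month 1: interest £126.58; balance after payment £8,036.58.
Month 2: interest £122.56; balance after payment £7,769.13.
Closed form: n = −ln(1 − rB₀/P)/ln(1+r) = −ln(0.67545)/ln(1.01525) ≈ 25.925, so the balance reaches zero during payment 26.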